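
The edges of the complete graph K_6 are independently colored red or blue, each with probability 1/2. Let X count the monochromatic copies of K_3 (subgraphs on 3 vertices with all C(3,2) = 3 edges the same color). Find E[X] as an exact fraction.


Let X = Σ_S X_S over the C(6, 3) = 20 subsets S of size 3, where X_S = 1 if the K_3 on S is monochromatic.
For a fixed S, the K_3 on S has C(3, 2) = 3 edges. P[all 3 edges red] = (1/2)^3, and likewise for blue, so P[monochromatic] = 2·(1/2)^3 = 2^{1 − 3} = 1/4.
Summing: E[X] = C(6, 3) · 2^{1 − 3} = 20 · 1/4 = 5.
Numerically: E[X] ≈ 5.000000.

E[X] = C(6,3)·2^(1−C(3,2)) = 5 ≈ 5.000000.


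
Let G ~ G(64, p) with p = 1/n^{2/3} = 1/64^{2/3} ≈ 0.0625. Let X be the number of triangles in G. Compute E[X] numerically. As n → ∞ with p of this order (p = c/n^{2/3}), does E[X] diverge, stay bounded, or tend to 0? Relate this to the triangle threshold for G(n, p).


Number of potential triangles: C(64, 3) = 41664.
Each occurs with probability p³ ≈ (0.0625)³ ≈ 2.44141e-04.
By linearity: E[X] = C(64, 3)·p³ ≈ 41664 · 2.44141e-04 ≈ 10.172.
Since α = 2/3 < 1, p = c/n^{2/3} ≫ 1/n is above the triangle threshold p ~ 1/n. Asymptotically E[X] ~ (c³/6)·n^{3(1−α)} = (1³/6)·n^{1} → ∞; triangles are abundant w.h.p.

E[X] ≈ 10.172; in regime p = Θ(1/n^{2/3}) E[X] diverges (above the triangle threshold p ~ 1/n).


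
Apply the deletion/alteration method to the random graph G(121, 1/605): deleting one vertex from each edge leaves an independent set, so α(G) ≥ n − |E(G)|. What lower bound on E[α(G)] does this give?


E[|E(G)|] = C(121, 2)·p = 7260 · (1/605) = 12.
E[α(G)] ≥ n − E[|E(G)|] = 121 − 12 = 109.
Numerically: ≈ 109.0000.
(This is only a lower bound; the true E[α(G)] may be larger.)

E[α(G)] ≥ 109 ≈ 109.0000.


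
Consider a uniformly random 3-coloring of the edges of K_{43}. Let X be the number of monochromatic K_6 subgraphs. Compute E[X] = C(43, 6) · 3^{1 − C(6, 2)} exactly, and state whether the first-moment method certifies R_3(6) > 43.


E[X] = C(43, 6) · 3^{1 − 15} = 6096454 · 3^{−14} = 6096454/4782969.
As a reduced fraction: E[X] = 6096454/4782969 ≈ 1.2746171.
Is E[X] < 1? NO.
Since E[X] ≥ 1, the first-moment bound is inconclusive at n = 43; it does NOT by itself certify R_3(6) > 43.

E[X] = 6096454/4782969 ≈ 1.2746171; E[X] ≥ 1; first-moment method inconclusive here.


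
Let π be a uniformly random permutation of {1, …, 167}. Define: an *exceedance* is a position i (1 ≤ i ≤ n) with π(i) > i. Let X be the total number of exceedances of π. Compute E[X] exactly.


Write X = Σ_{i=1}^{167} X_i, where X_i = 1_{π(i) > i}.
For each fixed i, π(i) is uniform over {1, …, 167} (marginal of a uniform permutation), so P[π(i) > i] = (n − i)/n. Summing: Σ_{i=1}^{167} (n − i)/n = (0 + 1 + … + 166)/167 = 167(167 − 1)/(2·167) = (167 − 1)/2.
Hence E[X] = Σ_{i=1}^{167} (167 − i)/167 = 83 ≈ 83.000000.

E[X] = 83 = 83.000000.


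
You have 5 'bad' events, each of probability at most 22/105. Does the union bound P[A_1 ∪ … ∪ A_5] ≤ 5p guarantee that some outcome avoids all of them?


Union bound: P[∪_{i=1}^{5} A_i] ≤ Σ_i P[A_i] ≤ 5·p = 5·(22/105) = 22/21.
Numerically: 22/21 ≈ 1.0476190.
Is 22/21 < 1? NO.
Since the bound 22/21 is ≥ 1, the union bound is uninformative here; it does NOT by itself certify existence.

5·p = 22/21 ≈ 1.0476190; existence NOT certified by the union bound.


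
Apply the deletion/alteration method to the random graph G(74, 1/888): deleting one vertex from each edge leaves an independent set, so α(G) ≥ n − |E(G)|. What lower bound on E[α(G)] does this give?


E[|E(G)|] = C(74, 2)·p = 2701 · (1/888) = 73/24.
E[α(G)] ≥ n − E[|E(G)|] = 74 − 73/24 = 1703/24.
Numerically: ≈ 70.958333.
(This is only a lower bound; the true E[α(G)] may be larger.)

E[α(G)] ≥ 1703/24 ≈ 70.958333.


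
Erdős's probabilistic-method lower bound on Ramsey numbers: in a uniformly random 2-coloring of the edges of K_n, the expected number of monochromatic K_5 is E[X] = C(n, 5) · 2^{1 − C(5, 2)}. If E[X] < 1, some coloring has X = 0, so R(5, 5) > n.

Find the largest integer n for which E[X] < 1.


We need C(n, 5) · 2^{1 − 10} < 1, i.e. C(n, 5) < 2^{10 − 1} = 512.
Check values of n near the boundary:
  n = 5: C(5, 5) = 1; 1 < 512? YES
  n = 6: C(6, 5) = 6; 6 < 512? YES
  n = 7: C(7, 5) = 21; 21 < 512? YES
  n = 8: C(8, 5) = 56; 56 < 512? YES
  n = 9: C(9, 5) = 126; 126 < 512? YES
  n = 10: C(10, 5) = 252; 252 < 512? YES
  n = 11: C(11, 5) = 462; 462 < 512? YES
  n = 12: C(12, 5) = 792; 792 < 512? NO
  n = 13: C(13, 5) = 1287; 1287 < 512? NO
  n = 14: C(14, 5) = 2002; 2002 < 512? NO
The largest n with C(n, 5) < 512 is n = 11 (where E[X] = 231/256 ≈ 0.90234). Hence R(5, 5) > 11, i.e. R(5, 5) ≥ 12.

Largest n = 11; hence R(5, 5) > 11.


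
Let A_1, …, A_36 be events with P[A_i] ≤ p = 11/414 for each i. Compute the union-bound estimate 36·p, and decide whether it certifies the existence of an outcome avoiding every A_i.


Union bound: P[∪_{i=1}^{36} A_i] ≤ Σ_i P[A_i] ≤ 36·p = 36·(11/414) = 22/23.
Numerically: 22/23 ≈ 0.957.
Is 22/23 < 1? YES.
Since P[∪ A_i] ≤ 22/23 < 1, the complement has P[∩ A_i^c] ≥ 1 − 22/23 = 1/23 > 0, so some outcome avoids every A_i.

36·p = 22/23 ≈ 0.957; existence CERTIFIED by the union bound.


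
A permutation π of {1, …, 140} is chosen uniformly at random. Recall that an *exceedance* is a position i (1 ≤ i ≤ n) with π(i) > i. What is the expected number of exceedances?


Write X = Σ_{i=1}^{140} X_i, where X_i = 1_{π(i) > i}.
For each fixed i, π(i) is uniform over {1, …, 140} (marginal of a uniform permutation), so P[π(i) > i] = (n − i)/n. Summing: Σ_{i=1}^{140} (n − i)/n = (0 + 1 + … + 139)/140 = 140(140 − 1)/(2·140) = (140 − 1)/2.
Hence E[X] = Σ_{i=1}^{140} (140 − i)/140 = 139/2 ≈ 69.50000.

E[X] = 139/2 = 69.50000.


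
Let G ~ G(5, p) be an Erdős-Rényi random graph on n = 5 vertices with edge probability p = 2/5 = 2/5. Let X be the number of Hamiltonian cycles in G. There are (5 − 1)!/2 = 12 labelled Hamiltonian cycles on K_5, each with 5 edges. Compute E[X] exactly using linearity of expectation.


K_5 has (5 − 1)!/2 = 12 labelled Hamiltonian cycles.
For each such Hamiltonian cycle H, let X_H = 1 if all 5 edges of H are present in G. Then P[X_H = 1] = p^{5} = (2/5)^{5} = 32/3125.
Summing the indicators: E[X] = Σ_H E[X_H] = 12 · p^{5} = 12 · 32/3125 = 384/3125.
Numerically: E[X] ≈ 0.1229.

E[X] = 12 · (2/5)^{5} = 384/3125 ≈ 0.1229.


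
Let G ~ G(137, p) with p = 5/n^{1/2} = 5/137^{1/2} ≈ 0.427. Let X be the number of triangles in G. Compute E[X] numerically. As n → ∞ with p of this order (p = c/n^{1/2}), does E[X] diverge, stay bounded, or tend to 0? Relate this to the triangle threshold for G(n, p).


Number of potential triangles: C(137, 3) = 419220.
Each occurs with probability p³ ≈ (0.427)³ ≈ 7.79523e-02.
By linearity: E[X] = C(137, 3)·p³ ≈ 419220 · 7.79523e-02 ≈ 32679.180.
Since α = 1/2 < 1, p = c/n^{1/2} ≫ 1/n is above the triangle threshold p ~ 1/n. Asymptotically E[X] ~ (c³/6)·n^{3(1−α)} = (5³/6)·n^{1.5} → ∞; triangles are abundant w.h.p.

E[X] ≈ 32679.180; in regime p = Θ(1/n^{1/2}) E[X] diverges (above the triangle threshold p ~ 1/n).


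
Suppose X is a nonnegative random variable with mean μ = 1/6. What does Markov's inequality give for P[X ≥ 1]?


μ = E[X] = 1/6, a = 1.
Markov: P[X ≥ 1] ≤ μ/a = (1/6)/1 = 1/6.
Numerically: ≈ 0.16667.
(Since a = 1 > μ = 0.16667, the bound 1/6 is < 1 and informative.)

P[X ≥ 1] ≤ 1/6 ≈ 0.16667.


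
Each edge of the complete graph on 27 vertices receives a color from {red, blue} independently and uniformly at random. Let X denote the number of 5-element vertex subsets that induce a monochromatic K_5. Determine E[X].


Let X = Σ_S X_S over the C(27, 5) = 80730 subsets S of size 5, where X_S = 1 if the K_5 on S is monochromatic.
For a fixed S, the K_5 on S has C(5, 2) = 10 edges. P[all 10 edges red] = (1/2)^10, and likewise for blue, so P[monochromatic] = 2·(1/2)^10 = 2^{1 − 10} = 1/512.
By linearity: E[X] = C(27, 5) · 2^{1 − 10} = 80730 · 1/512 = 40365/256.
Numerically: E[X] ≈ 157.675781.

E[X] = C(27,5)·2^(1−C(5,2)) = 40365/256 ≈ 157.675781.


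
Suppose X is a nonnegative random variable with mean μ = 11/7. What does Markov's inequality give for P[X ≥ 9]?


μ = E[X] = 11/7, a = 9.
Markov: P[X ≥ 9] ≤ μ/a = (11/7)/9 = 11/63.
Numerically: ≈ 0.175.
(Since a = 9 > μ = 1.571, the bound 11/63 is < 1 and informative.)

P[X ≥ 9] ≤ 11/63 ≈ 0.175.


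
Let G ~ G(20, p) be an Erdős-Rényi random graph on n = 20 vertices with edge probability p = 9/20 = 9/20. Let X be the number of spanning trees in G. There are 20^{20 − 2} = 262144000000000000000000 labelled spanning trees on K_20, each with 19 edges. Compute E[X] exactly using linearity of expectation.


K_20 has 20^{20 − 2} = 262144000000000000000000 labelled spanning trees.
For each such spanning tree H, let X_H = 1 if all 19 edges of H are present in G. Then P[X_H = 1] = p^{19} = (9/20)^{19} = 1350851717672992089/5242880000000000000000000.
By linearity of expectation: E[X] = Σ_H E[X_H] = 262144000000000000000000 · p^{19} = 262144000000000000000000 · 1350851717672992089/5242880000000000000000000 = 1350851717672992089/20.
Numerically: E[X] ≈ 6.75426e+16.

E[X] = 262144000000000000000000 · (9/20)^{19} = 1350851717672992089/20 ≈ 6.75426e+16.


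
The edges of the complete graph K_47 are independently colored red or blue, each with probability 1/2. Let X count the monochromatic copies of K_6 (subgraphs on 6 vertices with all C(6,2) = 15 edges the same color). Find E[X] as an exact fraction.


Let X = Σ_S X_S over the C(47, 6) = 10737573 subsets S of size 6, where X_S = 1 if the K_6 on S is monochromatic.
For a fixed S, the K_6 on S has C(6, 2) = 15 edges. P[all 15 edges red] = (1/2)^15, and likewise for blue, so P[monochromatic] = 2·(1/2)^15 = 2^{1 − 15} = 1/16384.
By linearity: E[X] = C(47, 6) · 2^{1 − 15} = 10737573 · 1/16384 = 10737573/16384.
Numerically: E[X] ≈ 655.3694.

E[X] = C(47,6)·2^(1−C(6,2)) = 10737573/16384 ≈ 655.3694.


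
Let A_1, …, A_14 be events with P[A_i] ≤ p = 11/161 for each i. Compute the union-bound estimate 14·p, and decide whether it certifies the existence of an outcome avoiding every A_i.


Union bound: P[∪_{i=1}^{14} A_i] ≤ Σ_i P[A_i] ≤ 14·p = 14·(11/161) = 22/23.
Numerically: 22/23 ≈ 0.956522.
Is 22/23 < 1? YES.
Since P[∪ A_i] ≤ 22/23 < 1, the complement has P[∩ A_i^c] ≥ 1 − 22/23 = 1/23 > 0, so some outcome avoids every A_i.

14·p = 22/23 ≈ 0.956522; existence CERTIFIED by the union bound.


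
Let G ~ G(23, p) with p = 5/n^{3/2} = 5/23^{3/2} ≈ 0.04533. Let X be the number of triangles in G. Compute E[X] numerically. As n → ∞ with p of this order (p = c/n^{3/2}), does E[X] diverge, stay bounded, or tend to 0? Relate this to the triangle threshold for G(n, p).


Number of potential triangles: C(23, 3) = 1771.
Each occurs with probability p³ ≈ (0.04533)³ ≈ 9.313968e-05.
By linearity: E[X] = C(23, 3)·p³ ≈ 1771 · 9.313968e-05 ≈ 0.1650.
Since α = 3/2 > 1, p = c/n^{3/2} = o(1/n) is below the triangle threshold p ~ 1/n. Asymptotically E[X] ~ (c³/6)·n^{3(1−α)} = (5³/6)·n^{-1.5} → 0, so by Markov's inequality G has no triangles w.h.p.

E[X] ≈ 0.1650; in regime p = Θ(1/n^{3/2}) E[X] tends to 0 (below the triangle threshold p ~ 1/n).


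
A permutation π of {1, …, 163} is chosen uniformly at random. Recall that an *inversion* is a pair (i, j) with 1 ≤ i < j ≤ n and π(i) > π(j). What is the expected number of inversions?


Write X = Σ X_I over the C(163, 2) = 13203 pairs i < j, with X_I the indicator of one inversion.
There are 13203 indicators.
For each fixed pair i < j, the values π(i) and π(j) are two distinct elements of {1, …, 163} in uniformly random order; by symmetry P[π(i) > π(j)] = 1/2.
By linearity: E[X] = 13203 · (1/2) = C(163, 2) · (1/2) = 13203/2 = 13203/2 ≈ 6601.50000.

E[X] = 13203/2 = 6601.50000.


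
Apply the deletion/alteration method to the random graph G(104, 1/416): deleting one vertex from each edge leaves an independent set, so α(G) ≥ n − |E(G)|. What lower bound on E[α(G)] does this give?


E[|E(G)|] = C(104, 2)·p = 5356 · (1/416) = 103/8.
E[α(G)] ≥ n − E[|E(G)|] = 104 − 103/8 = 729/8.
Numerically: ≈ 91.125.
(This is only a lower bound; the true E[α(G)] may be larger.)

E[α(G)] ≥ 729/8 ≈ 91.125.


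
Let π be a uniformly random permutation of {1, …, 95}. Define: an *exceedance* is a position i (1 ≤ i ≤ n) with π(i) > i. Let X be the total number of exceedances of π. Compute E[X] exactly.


Write X = Σ_{i=1}^{95} X_i, where X_i = 1_{π(i) > i}.
For each fixed i, π(i) is uniform over {1, …, 95} (marginal of a uniform permutation), so P[π(i) > i] = (n − i)/n. Summing: Σ_{i=1}^{95} (n − i)/n = (0 + 1 + … + 94)/95 = 95(95 − 1)/(2·95) = (95 − 1)/2.
Hence E[X] = Σ_{i=1}^{95} (95 − i)/95 = 47 ≈ 47.0000.

E[X] = 47 = 47.0000.


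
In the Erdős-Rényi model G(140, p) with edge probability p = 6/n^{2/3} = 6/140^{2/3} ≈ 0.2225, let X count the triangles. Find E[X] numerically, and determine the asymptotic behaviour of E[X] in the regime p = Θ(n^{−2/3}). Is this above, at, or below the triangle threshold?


Number of potential triangles: C(140, 3) = 447580.
Each occurs with probability p³ ≈ (0.2225)³ ≈ 1.102041e-02.
By linearity: E[X] = C(140, 3)·p³ ≈ 447580 · 1.102041e-02 ≈ 4932.5143.
Since α = 2/3 < 1, p = c/n^{2/3} ≫ 1/n is above the triangle threshold p ~ 1/n. Asymptotically E[X] ~ (c³/6)·n^{3(1−α)} = (6³/6)·n^{1} → ∞; triangles are abundant w.h.p.

E[X] ≈ 4932.5143; in regime p = Θ(1/n^{2/3}) E[X] diverges (above the triangle threshold p ~ 1/n).


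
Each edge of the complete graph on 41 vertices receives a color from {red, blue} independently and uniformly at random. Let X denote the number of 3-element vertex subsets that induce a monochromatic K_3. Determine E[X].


Let X = Σ_S X_S over the C(41, 3) = 10660 subsets S of size 3, where X_S = 1 if the K_3 on S is monochromatic.
For a fixed S, the K_3 on S has C(3, 2) = 3 edges. P[all 3 edges red] = (1/2)^3, and likewise for blue, so P[monochromatic] = 2·(1/2)^3 = 2^{1 − 3} = 1/4.
Summing: E[X] = C(41, 3) · 2^{1 − 3} = 10660 · 1/4 = 2665.
Numerically: E[X] ≈ 2665.000000.

E[X] = C(41,3)·2^(1−C(3,2)) = 2665 ≈ 2665.000000.


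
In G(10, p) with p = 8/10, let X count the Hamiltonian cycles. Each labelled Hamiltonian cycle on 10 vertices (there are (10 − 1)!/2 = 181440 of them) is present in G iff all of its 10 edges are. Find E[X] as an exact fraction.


K_10 has (10 − 1)!/2 = 181440 labelled Hamiltonian cycles.
For each such Hamiltonian cycle H, let X_H = 1 if all 10 edges of H are present in G. Then P[X_H = 1] = p^{10} = (4/5)^{10} = 1048576/9765625.
Summing the indicators: E[X] = Σ_H E[X_H] = 181440 · p^{10} = 181440 · 1048576/9765625 = 38050725888/1953125.
Numerically: E[X] ≈ 19482.

E[X] = 181440 · (4/5)^{10} = 38050725888/1953125 ≈ 19482.


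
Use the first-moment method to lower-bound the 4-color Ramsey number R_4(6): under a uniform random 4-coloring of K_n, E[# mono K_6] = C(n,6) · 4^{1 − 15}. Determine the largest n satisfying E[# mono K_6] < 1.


We need C(n, 6) · 4^{1 − 15} < 1, i.e. C(n, 6) < 4^{15 − 1} = 268435456.
Check values of n near the boundary:
  n = 77: C(77, 6) = 237093780; 237093780 < 268435456? YES
  n = 78: C(78, 6) = 256851595; 256851595 < 268435456? YES
  n = 79: C(79, 6) = 277962685; 277962685 < 268435456? NO
The largest n with C(n, 6) < 268435456 is n = 78 (where E[X] = 256851595/268435456 ≈ 0.956847). Hence R_4(6) > 78, i.e. R_4(6) ≥ 79.

Largest n = 78; hence R_4(6) > 78.


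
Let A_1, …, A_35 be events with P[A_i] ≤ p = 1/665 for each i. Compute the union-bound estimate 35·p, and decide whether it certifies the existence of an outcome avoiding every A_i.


Union bound: P[∪_{i=1}^{35} A_i] ≤ Σ_i P[A_i] ≤ 35·p = 35·(1/665) = 1/19.
Numerically: 1/19 ≈ 0.053.
Is 1/19 < 1? YES.
Since P[∪ A_i] ≤ 1/19 < 1, the complement has P[∩ A_i^c] ≥ 1 − 1/19 = 18/19 > 0, so some outcome avoids every A_i.

35·p = 1/19 ≈ 0.053; existence CERTIFIED by the union bound.


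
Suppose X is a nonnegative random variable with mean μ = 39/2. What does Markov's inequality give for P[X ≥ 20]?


μ = E[X] = 39/2, a = 20.
Markov: P[X ≥ 20] ≤ μ/a = (39/2)/20 = 39/40.
Numerically: ≈ 0.975.
(Since a = 20 > μ = 19.500, the bound 39/40 is < 1 and informative.)

P[X ≥ 20] ≤ 39/40 ≈ 0.975.


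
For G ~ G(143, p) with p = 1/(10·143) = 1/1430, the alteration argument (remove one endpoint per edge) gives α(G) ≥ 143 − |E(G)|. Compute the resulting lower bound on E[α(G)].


E[|E(G)|] = C(143, 2)·p = 10153 · (1/1430) = 71/10.
E[α(G)] ≥ n − E[|E(G)|] = 143 − 71/10 = 1359/10.
Numerically: ≈ 135.90000.
(This is only a lower bound; the true E[α(G)] may be larger.)

E[α(G)] ≥ 1359/10 ≈ 135.90000.


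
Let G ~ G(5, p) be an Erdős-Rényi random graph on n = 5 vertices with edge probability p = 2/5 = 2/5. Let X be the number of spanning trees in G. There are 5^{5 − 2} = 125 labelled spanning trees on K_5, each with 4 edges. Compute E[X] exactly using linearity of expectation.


K_5 has 5^{5 − 2} = 125 labelled spanning trees.
For each such spanning tree H, let X_H = 1 if all 4 edges of H are present in G. Then P[X_H = 1] = p^{4} = (2/5)^{4} = 16/625.
By linearity: E[X] = Σ_H E[X_H] = 125 · p^{4} = 125 · 16/625 = 16/5.
Numerically: E[X] ≈ 3.2.

E[X] = 125 · (2/5)^{4} = 16/5 ≈ 3.2.


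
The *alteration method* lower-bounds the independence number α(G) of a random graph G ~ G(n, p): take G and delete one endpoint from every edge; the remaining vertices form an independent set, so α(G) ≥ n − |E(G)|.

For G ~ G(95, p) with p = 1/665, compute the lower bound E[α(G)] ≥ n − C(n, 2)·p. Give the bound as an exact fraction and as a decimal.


E[|E(G)|] = C(95, 2)·p = 4465 · (1/665) = 47/7.
E[α(G)] ≥ n − E[|E(G)|] = 95 − 47/7 = 618/7.
Numerically: ≈ 88.285714.
(This is only a lower bound; the true E[α(G)] may be larger.)

E[α(G)] ≥ 618/7 ≈ 88.285714.


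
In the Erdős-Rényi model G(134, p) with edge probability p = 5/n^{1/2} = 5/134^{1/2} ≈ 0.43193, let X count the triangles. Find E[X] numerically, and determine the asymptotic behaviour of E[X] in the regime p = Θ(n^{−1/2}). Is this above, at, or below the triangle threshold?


Number of potential triangles: C(134, 3) = 392084.
Each occurs with probability p³ ≈ (0.43193)³ ≈ 8.0584741e-02.
By linearity: E[X] = C(134, 3)·p³ ≈ 392084 · 8.0584741e-02 ≈ 31595.98767.
Since α = 1/2 < 1, p = c/n^{1/2} ≫ 1/n is above the triangle threshold p ~ 1/n. Asymptotically E[X] ~ (c³/6)·n^{3(1−α)} = (5³/6)·n^{1.5} → ∞; triangles are abundant w.h.p.

E[X] ≈ 31595.98767; in regime p = Θ(1/n^{1/2}) E[X] diverges (above the triangle threshold p ~ 1/n).


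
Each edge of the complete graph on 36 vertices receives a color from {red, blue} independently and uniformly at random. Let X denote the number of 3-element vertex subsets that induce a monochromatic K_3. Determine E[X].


Let X = Σ_S X_S over the C(36, 3) = 7140 subsets S of size 3, where X_S = 1 if the K_3 on S is monochromatic.
For a fixed S, the K_3 on S has C(3, 2) = 3 edges. P[all 3 edges red] = (1/2)^3, and likewise for blue, so P[monochromatic] = 2·(1/2)^3 = 2^{1 − 3} = 1/4.
By linearity: E[X] = C(36, 3) · 2^{1 − 3} = 7140 · 1/4 = 1785.
Numerically: E[X] ≈ 1785.00000.

E[X] = C(36,3)·2^(1−C(3,2)) = 1785 ≈ 1785.00000.


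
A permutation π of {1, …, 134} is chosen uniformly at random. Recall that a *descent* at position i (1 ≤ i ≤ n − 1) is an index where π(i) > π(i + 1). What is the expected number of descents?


Write X = Σ X_I over i = 1, …, 133, with X_I the indicator of one descent.
There are 133 indicators.
For each fixed i, the pair (π(i), π(i+1)) is a uniformly random ordered pair of distinct values from {1, …, 134}; by symmetry P[π(i) > π(i+1)] = 1/2.
By linearity: E[X] = 133 · (1/2) = (134 − 1) · (1/2) = 133/2 ≈ 66.500000.

E[X] = 133/2 = 66.500000.


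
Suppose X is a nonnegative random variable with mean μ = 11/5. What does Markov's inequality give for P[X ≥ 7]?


μ = E[X] = 11/5, a = 7.
Markov: P[X ≥ 7] ≤ μ/a = (11/5)/7 = 11/35.
Numerically: ≈ 0.31429.
(Since a = 7 > μ = 2.20000, the bound 11/35 is < 1 and informative.)

P[X ≥ 7] ≤ 11/35 ≈ 0.31429.


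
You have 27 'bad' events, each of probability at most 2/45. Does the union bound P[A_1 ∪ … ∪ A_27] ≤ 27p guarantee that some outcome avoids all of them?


Union bound: P[∪_{i=1}^{27} A_i] ≤ Σ_i P[A_i] ≤ 27·p = 27·(2/45) = 6/5.
Numerically: 6/5 ≈ 1.2000000.
Is 6/5 < 1? NO.
Since the bound 6/5 is ≥ 1, the union bound is uninformative here; it does NOT by itself certify existence.

27·p = 6/5 ≈ 1.2000000; existence NOT certified by the union bound.


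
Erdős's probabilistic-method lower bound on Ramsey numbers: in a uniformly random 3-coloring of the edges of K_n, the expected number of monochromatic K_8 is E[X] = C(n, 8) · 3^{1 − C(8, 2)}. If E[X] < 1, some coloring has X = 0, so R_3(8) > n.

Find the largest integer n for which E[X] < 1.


We need C(n, 8) · 3^{1 − 28} < 1, i.e. C(n, 8) < 3^{28 − 1} = 7625597484987.
Check values of n near the boundary:
  n = 155: C(155, 8) = 6876747915675; 6876747915675 < 7625597484987? YES
  n = 156: C(156, 8) = 7248464019225; 7248464019225 < 7625597484987? YES
  n = 157: C(157, 8) = 7637643295425; 7637643295425 < 7625597484987? NO
The largest n with C(n, 8) < 7625597484987 is n = 156 (where E[X] = 805384891025/847288609443 ≈ 0.95054). Hence R_3(8) > 156, i.e. R_3(8) ≥ 157.

Largest n = 156; hence R_3(8) > 156.


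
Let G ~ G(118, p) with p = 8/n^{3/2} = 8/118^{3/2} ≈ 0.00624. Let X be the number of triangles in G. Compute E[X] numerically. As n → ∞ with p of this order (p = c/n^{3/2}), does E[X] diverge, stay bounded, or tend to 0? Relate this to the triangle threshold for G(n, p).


Number of potential triangles: C(118, 3) = 266916.
Each occurs with probability p³ ≈ (0.00624)³ ≈ 2.43109e-07.
By linearity: E[X] = C(118, 3)·p³ ≈ 266916 · 2.43109e-07 ≈ 0.065.
Since α = 3/2 > 1, p = c/n^{3/2} = o(1/n) is below the triangle threshold p ~ 1/n. Asymptotically E[X] ~ (c³/6)·n^{3(1−α)} = (8³/6)·n^{-1.5} → 0, so by Markov's inequality G has no triangles w.h.p.

E[X] ≈ 0.065; in regime p = Θ(1/n^{3/2}) E[X] tends to 0 (below the triangle threshold p ~ 1/n).


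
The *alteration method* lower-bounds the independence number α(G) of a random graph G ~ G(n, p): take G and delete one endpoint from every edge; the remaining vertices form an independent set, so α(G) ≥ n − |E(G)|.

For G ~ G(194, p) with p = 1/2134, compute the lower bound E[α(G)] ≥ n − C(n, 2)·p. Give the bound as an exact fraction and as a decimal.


E[|E(G)|] = C(194, 2)·p = 18721 · (1/2134) = 193/22.
E[α(G)] ≥ n − E[|E(G)|] = 194 − 193/22 = 4075/22.
Numerically: ≈ 185.22727.
(This is only a lower bound; the true E[α(G)] may be larger.)

E[α(G)] ≥ 4075/22 ≈ 185.22727.


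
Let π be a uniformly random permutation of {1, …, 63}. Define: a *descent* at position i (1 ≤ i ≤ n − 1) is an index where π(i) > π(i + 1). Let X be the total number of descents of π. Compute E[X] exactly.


Write X = Σ X_I over i = 1, …, 62, with X_I the indicator of one descent.
There are 62 indicators.
For each fixed i, the pair (π(i), π(i+1)) is a uniformly random ordered pair of distinct values from {1, …, 63}; by symmetry P[π(i) > π(i+1)] = 1/2.
By linearity: E[X] = 62 · (1/2) = (63 − 1) · (1/2) = 31 ≈ 31.00000.

E[X] = 31 = 31.00000.


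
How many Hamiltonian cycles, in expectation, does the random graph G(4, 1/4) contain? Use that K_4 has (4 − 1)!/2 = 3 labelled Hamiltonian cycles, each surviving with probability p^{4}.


K_4 has (4 − 1)!/2 = 3 labelled Hamiltonian cycles.
For each such Hamiltonian cycle H, let X_H = 1 if all 4 edges of H are present in G. Then P[X_H = 1] = p^{4} = (1/4)^{4} = 1/256.
By linearity of expectation: E[X] = Σ_H E[X_H] = 3 · p^{4} = 3 · 1/256 = 3/256.
Numerically: E[X] ≈ 0.011719.

E[X] = 3 · (1/4)^{4} = 3/256 ≈ 0.011719.


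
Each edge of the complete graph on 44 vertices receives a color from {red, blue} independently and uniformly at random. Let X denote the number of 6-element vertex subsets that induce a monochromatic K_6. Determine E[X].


Let X = Σ_S X_S over the C(44, 6) = 7059052 subsets S of size 6, where X_S = 1 if the K_6 on S is monochromatic.
For a fixed S, the K_6 on S has C(6, 2) = 15 edges. P[all 15 edges red] = (1/2)^15, and likewise for blue, so P[monochromatic] = 2·(1/2)^15 = 2^{1 − 15} = 1/16384.
By linearity of expectation: E[X] = C(44, 6) · 2^{1 − 15} = 7059052 · 1/16384 = 1764763/4096.
Numerically: E[X] ≈ 430.85034.

E[X] = C(44,6)·2^(1−C(6,2)) = 1764763/4096 ≈ 430.85034.


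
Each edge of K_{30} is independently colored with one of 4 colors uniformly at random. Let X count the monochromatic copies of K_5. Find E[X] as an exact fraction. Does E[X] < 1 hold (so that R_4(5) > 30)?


E[X] = C(30, 5) · 4^{1 − 10} = 142506 · 4^{−9} = 142506/262144.
As a reduced fraction: E[X] = 71253/131072 ≈ 0.54362.
Is E[X] < 1? YES.
Since E[X] < 1, there exists a 4-coloring of K_{30} with no monochromatic K_5; hence R_4(5) > 30.

E[X] = 71253/131072 ≈ 0.54362; E[X] < 1, so R_4(5) > 30.


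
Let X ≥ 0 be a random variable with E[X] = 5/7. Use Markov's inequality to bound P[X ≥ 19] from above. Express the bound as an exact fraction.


μ = E[X] = 5/7, a = 19.
Markov: P[X ≥ 19] ≤ μ/a = (5/7)/19 = 5/133.
Numerically: ≈ 0.037594.
(Since a = 19 > μ = 0.714286, the bound 5/133 is < 1 and informative.)

P[X ≥ 19] ≤ 5/133 ≈ 0.037594.


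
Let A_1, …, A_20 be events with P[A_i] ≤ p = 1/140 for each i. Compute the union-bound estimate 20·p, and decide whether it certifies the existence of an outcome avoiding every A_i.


Union bound: P[∪_{i=1}^{20} A_i] ≤ Σ_i P[A_i] ≤ 20·p = 20·(1/140) = 1/7.
Numerically: 1/7 ≈ 0.14286.
Is 1/7 < 1? YES.
Since P[∪ A_i] ≤ 1/7 < 1, the complement has P[∩ A_i^c] ≥ 1 − 1/7 = 6/7 > 0, so some outcome avoids every A_i.

20·p = 1/7 ≈ 0.14286; existence CERTIFIED by the union bound.


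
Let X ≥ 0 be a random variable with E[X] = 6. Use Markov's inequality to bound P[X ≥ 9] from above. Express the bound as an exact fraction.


μ = E[X] = 6, a = 9.
Markov: P[X ≥ 9] ≤ μ/a = (6)/9 = 2/3.
Numerically: ≈ 0.667.
(Since a = 9 > μ = 6.000, the bound 2/3 is < 1 and informative.)

P[X ≥ 9] ≤ 2/3 ≈ 0.667.


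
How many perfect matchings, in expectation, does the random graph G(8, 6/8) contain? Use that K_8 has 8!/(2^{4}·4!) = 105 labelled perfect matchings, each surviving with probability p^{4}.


K_8 has 8!/(2^{4}·4!) = 105 labelled perfect matchings.
For each such perfect matching H, let X_H = 1 if all 4 edges of H are present in G. Then P[X_H = 1] = p^{4} = (3/4)^{4} = 81/256.
By linearity of expectation: E[X] = Σ_H E[X_H] = 105 · p^{4} = 105 · 81/256 = 8505/256.
Numerically: E[X] ≈ 33.2.

E[X] = 105 · (3/4)^{4} = 8505/256 ≈ 33.2.


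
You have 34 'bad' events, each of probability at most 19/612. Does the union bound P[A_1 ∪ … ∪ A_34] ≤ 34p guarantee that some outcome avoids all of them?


Union bound: P[∪_{i=1}^{34} A_i] ≤ Σ_i P[A_i] ≤ 34·p = 34·(19/612) = 19/18.
Numerically: 19/18 ≈ 1.056.
Is 19/18 < 1? NO.
Since the bound 19/18 is ≥ 1, the union bound is uninformative here; it does NOT by itself certify existence.

34·p = 19/18 ≈ 1.056; existence NOT certified by the union bound.


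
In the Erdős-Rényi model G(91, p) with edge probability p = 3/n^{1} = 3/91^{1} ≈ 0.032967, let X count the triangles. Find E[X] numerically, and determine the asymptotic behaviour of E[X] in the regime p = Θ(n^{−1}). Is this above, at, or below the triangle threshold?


Number of potential triangles: C(91, 3) = 121485.
Each occurs with probability p³ ≈ (0.032967)³ ≈ 3.58294043e-05.
By linearity: E[X] = C(91, 3)·p³ ≈ 121485 · 3.58294043e-05 ≈ 4.352735.
Here α = 1, so p = 3/n is exactly at the triangle threshold p ~ 1/n. Asymptotically E[X] → c³/6 = 3³/6 = 9/2 ≈ 4.500000, a bounded constant. In this regime the triangle count is asymptotically Poisson(c³/6).

E[X] ≈ 4.352735; in regime p = Θ(1/n^{1}) E[X] stays bounded (at the triangle threshold p ~ 1/n).


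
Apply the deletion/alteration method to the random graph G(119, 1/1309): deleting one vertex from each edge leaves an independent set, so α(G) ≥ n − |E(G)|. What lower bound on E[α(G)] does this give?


E[|E(G)|] = C(119, 2)·p = 7021 · (1/1309) = 59/11.
E[α(G)] ≥ n − E[|E(G)|] = 119 − 59/11 = 1250/11.
Numerically: ≈ 113.636364.
(This is only a lower bound; the true E[α(G)] may be larger.)

E[α(G)] ≥ 1250/11 ≈ 113.636364.


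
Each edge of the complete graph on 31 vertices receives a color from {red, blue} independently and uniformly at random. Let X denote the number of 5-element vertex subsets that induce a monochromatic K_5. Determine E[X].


Let X = Σ_S X_S over the C(31, 5) = 169911 subsets S of size 5, where X_S = 1 if the K_5 on S is monochromatic.
For a fixed S, the K_5 on S has C(5, 2) = 10 edges. P[all 10 edges red] = (1/2)^10, and likewise for blue, so P[monochromatic] = 2·(1/2)^10 = 2^{1 − 10} = 1/512.
Summing: E[X] = C(31, 5) · 2^{1 − 10} = 169911 · 1/512 = 169911/512.
Numerically: E[X] ≈ 331.85742.

E[X] = C(31,5)·2^(1−C(5,2)) = 169911/512 ≈ 331.85742.


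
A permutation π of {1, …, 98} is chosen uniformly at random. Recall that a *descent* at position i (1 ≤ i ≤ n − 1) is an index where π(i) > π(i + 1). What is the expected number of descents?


Write X = Σ X_I over i = 1, …, 97, with X_I the indicator of one descent.
There are 97 indicators.
For each fixed i, the pair (π(i), π(i+1)) is a uniformly random ordered pair of distinct values from {1, …, 98}; by symmetry P[π(i) > π(i+1)] = 1/2.
By linearity: E[X] = 97 · (1/2) = (98 − 1) · (1/2) = 97/2 ≈ 48.500.

E[X] = 97/2 = 48.500.


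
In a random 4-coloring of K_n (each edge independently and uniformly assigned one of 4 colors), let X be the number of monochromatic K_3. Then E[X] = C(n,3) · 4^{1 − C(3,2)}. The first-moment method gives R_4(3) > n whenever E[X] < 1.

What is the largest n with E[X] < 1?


We need C(n, 3) · 4^{1 − 3} < 1, i.e. C(n, 3) < 4^{3 − 1} = 16.
Check values of n near the boundary:
  n = 4: C(4, 3) = 4; 4 < 16? YES
  n = 5: C(5, 3) = 10; 10 < 16? YES
  n = 6: C(6, 3) = 20; 20 < 16? NO
The largest n with C(n, 3) < 16 is n = 5 (where E[X] = 5/8 ≈ 0.62500). Hence R_4(3) > 5, i.e. R_4(3) ≥ 6.

Largest n = 5; hence R_4(3) > 5.


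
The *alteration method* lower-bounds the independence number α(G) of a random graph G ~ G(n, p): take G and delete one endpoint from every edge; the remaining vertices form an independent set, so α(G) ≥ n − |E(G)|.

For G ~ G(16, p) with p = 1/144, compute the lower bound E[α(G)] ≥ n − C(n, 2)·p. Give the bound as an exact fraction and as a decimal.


E[|E(G)|] = C(16, 2)·p = 120 · (1/144) = 5/6.
E[α(G)] ≥ n − E[|E(G)|] = 16 − 5/6 = 91/6.
Numerically: ≈ 15.1667.
(This is only a lower bound; the true E[α(G)] may be larger.)

E[α(G)] ≥ 91/6 ≈ 15.1667.


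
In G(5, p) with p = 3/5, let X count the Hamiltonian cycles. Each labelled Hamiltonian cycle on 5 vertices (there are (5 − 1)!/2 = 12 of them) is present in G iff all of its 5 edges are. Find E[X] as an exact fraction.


K_5 has (5 − 1)!/2 = 12 labelled Hamiltonian cycles.
For each such Hamiltonian cycle H, let X_H = 1 if all 5 edges of H are present in G. Then P[X_H = 1] = p^{5} = (3/5)^{5} = 243/3125.
By linearity: E[X] = Σ_H E[X_H] = 12 · p^{5} = 12 · 243/3125 = 2916/3125.
Numerically: E[X] ≈ 0.93312.

E[X] = 12 · (3/5)^{5} = 2916/3125 ≈ 0.93312.


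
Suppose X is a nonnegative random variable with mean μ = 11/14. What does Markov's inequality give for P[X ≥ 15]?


μ = E[X] = 11/14, a = 15.
Markov: P[X ≥ 15] ≤ μ/a = (11/14)/15 = 11/210.
Numerically: ≈ 0.0524.
(Since a = 15 > μ = 0.7857, the bound 11/210 is < 1 and informative.)

P[X ≥ 15] ≤ 11/210 ≈ 0.0524.


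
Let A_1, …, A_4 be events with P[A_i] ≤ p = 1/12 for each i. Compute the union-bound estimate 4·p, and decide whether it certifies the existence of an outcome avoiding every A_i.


Union bound: P[∪_{i=1}^{4} A_i] ≤ Σ_i P[A_i] ≤ 4·p = 4·(1/12) = 1/3.
Numerically: 1/3 ≈ 0.333333.
Is 1/3 < 1? YES.
Since P[∪ A_i] ≤ 1/3 < 1, the complement has P[∩ A_i^c] ≥ 1 − 1/3 = 2/3 > 0, so some outcome avoids every A_i.

4·p = 1/3 ≈ 0.333333; existence CERTIFIED by the union bound.


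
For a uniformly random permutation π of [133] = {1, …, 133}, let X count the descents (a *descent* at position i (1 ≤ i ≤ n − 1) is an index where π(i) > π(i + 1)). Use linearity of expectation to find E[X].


Write X = Σ X_I over i = 1, …, 132, with X_I the indicator of one descent.
There are 132 indicators.
For each fixed i, the pair (π(i), π(i+1)) is a uniformly random ordered pair of distinct values from {1, …, 133}; by symmetry P[π(i) > π(i+1)] = 1/2.
By linearity: E[X] = 132 · (1/2) = (133 − 1) · (1/2) = 66 ≈ 66.00000.

E[X] = 66 = 66.00000.


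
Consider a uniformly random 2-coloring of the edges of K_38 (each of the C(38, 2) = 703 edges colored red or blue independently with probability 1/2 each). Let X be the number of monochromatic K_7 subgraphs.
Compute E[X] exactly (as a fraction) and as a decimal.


Let X = Σ_S X_S over the C(38, 7) = 12620256 subsets S of size 7, where X_S = 1 if the K_7 on S is monochromatic.
For a fixed S, the K_7 on S has C(7, 2) = 21 edges. P[all 21 edges red] = (1/2)^21, and likewise for blue, so P[monochromatic] = 2·(1/2)^21 = 2^{1 − 21} = 1/1048576.
By linearity of expectation: E[X] = C(38, 7) · 2^{1 − 21} = 12620256 · 1/1048576 = 394383/32768.
Numerically: E[X] ≈ 12.035614.

E[X] = C(38,7)·2^(1−C(7,2)) = 394383/32768 ≈ 12.035614.


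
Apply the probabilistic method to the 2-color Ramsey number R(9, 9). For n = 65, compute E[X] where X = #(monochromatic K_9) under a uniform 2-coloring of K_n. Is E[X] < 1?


E[X] = C(65, 9) · 2^{1 − 36} = 31966749880 · 2^{−35} = 31966749880/34359738368.
As a reduced fraction: E[X] = 3995843735/4294967296 ≈ 0.9303549.
Is E[X] < 1? YES.
Since E[X] < 1, there exists a 2-coloring of K_{65} with no monochromatic K_9; hence R(9, 9) > 65.

E[X] = 3995843735/4294967296 ≈ 0.9303549; E[X] < 1, so R(9, 9) > 65.


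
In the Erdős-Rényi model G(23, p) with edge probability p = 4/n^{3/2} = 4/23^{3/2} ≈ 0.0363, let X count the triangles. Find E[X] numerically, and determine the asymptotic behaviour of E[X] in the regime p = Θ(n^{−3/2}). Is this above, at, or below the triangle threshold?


Number of potential triangles: C(23, 3) = 1771.
Each occurs with probability p³ ≈ (0.0363)³ ≈ 4.76875e-05.
By linearity: E[X] = C(23, 3)·p³ ≈ 1771 · 4.76875e-05 ≈ 0.084.
Since α = 3/2 > 1, p = c/n^{3/2} = o(1/n) is below the triangle threshold p ~ 1/n. Asymptotically E[X] ~ (c³/6)·n^{3(1−α)} = (4³/6)·n^{-1.5} → 0, so by Markov's inequality G has no triangles w.h.p.

E[X] ≈ 0.084; in regime p = Θ(1/n^{3/2}) E[X] tends to 0 (below the triangle threshold p ~ 1/n).


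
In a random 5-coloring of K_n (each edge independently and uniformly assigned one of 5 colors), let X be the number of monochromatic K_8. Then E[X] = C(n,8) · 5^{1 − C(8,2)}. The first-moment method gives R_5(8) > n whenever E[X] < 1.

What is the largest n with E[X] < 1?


We need C(n, 8) · 5^{1 − 28} < 1, i.e. C(n, 8) < 5^{28 − 1} = 7450580596923828125.
Check values of n near the boundary:
  n = 858: C(858, 8) = 7049584530256467771; 7049584530256467771 < 7450580596923828125? YES
  n = 859: C(859, 8) = 7115855595170747139; 7115855595170747139 < 7450580596923828125? YES
  n = 860: C(860, 8) = 7182671140665308145; 7182671140665308145 < 7450580596923828125? YES
  n = 861: C(861, 8) = 7250034996615275865; 7250034996615275865 < 7450580596923828125? YES
  n = 862: C(862, 8) = 7317951015318931845; 7317951015318931845 < 7450580596923828125? YES
  n = 863: C(863, 8) = 7386423071602617757; 7386423071602617757 < 7450580596923828125? YES
  n = 864: C(864, 8) = 7455455062926006708; 7455455062926006708 < 7450580596923828125? NO
  n = 865: C(865, 8) = 7525050909487743060; 7525050909487743060 < 7450580596923828125? NO
  n = 866: C(866, 8) = 7595214554331451620; 7595214554331451620 < 7450580596923828125? NO
The largest n with C(n, 8) < 7450580596923828125 is n = 863 (where E[X] = 7386423071602617757/7450580596923828125 ≈ 0.9913889). Hence R_5(8) > 863, i.e. R_5(8) ≥ 864.

Largest n = 863; hence R_5(8) > 863.


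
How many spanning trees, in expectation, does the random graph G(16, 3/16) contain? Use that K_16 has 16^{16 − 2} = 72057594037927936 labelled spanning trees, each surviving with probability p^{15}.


K_16 has 16^{16 − 2} = 72057594037927936 labelled spanning trees.
For each such spanning tree H, let X_H = 1 if all 15 edges of H are present in G. Then P[X_H = 1] = p^{15} = (3/16)^{15} = 14348907/1152921504606846976.
By linearity of expectation: E[X] = Σ_H E[X_H] = 72057594037927936 · p^{15} = 72057594037927936 · 14348907/1152921504606846976 = 14348907/16.
Numerically: E[X] ≈ 896807.

E[X] = 72057594037927936 · (3/16)^{15} = 14348907/16 ≈ 896807.


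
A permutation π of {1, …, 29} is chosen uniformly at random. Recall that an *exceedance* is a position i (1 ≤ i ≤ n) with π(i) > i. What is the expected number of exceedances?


Write X = Σ_{i=1}^{29} X_i, where X_i = 1_{π(i) > i}.
For each fixed i, π(i) is uniform over {1, …, 29} (marginal of a uniform permutation), so P[π(i) > i] = (n − i)/n. Summing: Σ_{i=1}^{29} (n − i)/n = (0 + 1 + … + 28)/29 = 29(29 − 1)/(2·29) = (29 − 1)/2.
Hence E[X] = Σ_{i=1}^{29} (29 − i)/29 = 14 ≈ 14.0000.

E[X] = 14 = 14.0000.


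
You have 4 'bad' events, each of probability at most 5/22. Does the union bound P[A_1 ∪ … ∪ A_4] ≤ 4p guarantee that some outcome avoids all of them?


Union bound: P[∪_{i=1}^{4} A_i] ≤ Σ_i P[A_i] ≤ 4·p = 4·(5/22) = 10/11.
Numerically: 10/11 ≈ 0.90909.
Is 10/11 < 1? YES.
Since P[∪ A_i] ≤ 10/11 < 1, the complement has P[∩ A_i^c] ≥ 1 − 10/11 = 1/11 > 0, so some outcome avoids every A_i.

4·p = 10/11 ≈ 0.90909; existence CERTIFIED by the union bound.


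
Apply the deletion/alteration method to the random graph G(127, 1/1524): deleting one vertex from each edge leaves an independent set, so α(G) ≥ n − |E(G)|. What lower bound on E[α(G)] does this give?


E[|E(G)|] = C(127, 2)·p = 8001 · (1/1524) = 21/4.
E[α(G)] ≥ n − E[|E(G)|] = 127 − 21/4 = 487/4.
Numerically: ≈ 121.750000.
(This is only a lower bound; the true E[α(G)] may be larger.)

E[α(G)] ≥ 487/4 ≈ 121.750000.


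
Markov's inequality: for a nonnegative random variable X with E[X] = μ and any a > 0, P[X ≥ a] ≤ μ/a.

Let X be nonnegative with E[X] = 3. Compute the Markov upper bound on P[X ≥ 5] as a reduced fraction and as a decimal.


μ = E[X] = 3, a = 5.
Markov: P[X ≥ 5] ≤ μ/a = (3)/5 = 3/5.
Numerically: ≈ 0.60000.
(Since a = 5 > μ = 3.00000, the bound 3/5 is < 1 and informative.)

P[X ≥ 5] ≤ 3/5 ≈ 0.60000.


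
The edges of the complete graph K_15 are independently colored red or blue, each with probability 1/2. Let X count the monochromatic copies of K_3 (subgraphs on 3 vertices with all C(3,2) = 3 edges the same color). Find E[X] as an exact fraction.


Let X = Σ_S X_S over the C(15, 3) = 455 subsets S of size 3, where X_S = 1 if the K_3 on S is monochromatic.
For a fixed S, the K_3 on S has C(3, 2) = 3 edges. P[all 3 edges red] = (1/2)^3, and likewise for blue, so P[monochromatic] = 2·(1/2)^3 = 2^{1 − 3} = 1/4.
By linearity of expectation: E[X] = C(15, 3) · 2^{1 − 3} = 455 · 1/4 = 455/4.
Numerically: E[X] ≈ 113.75000.

E[X] = C(15,3)·2^(1−C(3,2)) = 455/4 ≈ 113.75000.
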